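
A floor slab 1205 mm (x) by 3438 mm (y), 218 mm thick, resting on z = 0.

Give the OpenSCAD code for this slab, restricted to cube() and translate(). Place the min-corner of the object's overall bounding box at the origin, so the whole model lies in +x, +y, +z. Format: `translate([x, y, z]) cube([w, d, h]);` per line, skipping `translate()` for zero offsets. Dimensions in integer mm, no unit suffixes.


cube([1205, 3438, 218]);


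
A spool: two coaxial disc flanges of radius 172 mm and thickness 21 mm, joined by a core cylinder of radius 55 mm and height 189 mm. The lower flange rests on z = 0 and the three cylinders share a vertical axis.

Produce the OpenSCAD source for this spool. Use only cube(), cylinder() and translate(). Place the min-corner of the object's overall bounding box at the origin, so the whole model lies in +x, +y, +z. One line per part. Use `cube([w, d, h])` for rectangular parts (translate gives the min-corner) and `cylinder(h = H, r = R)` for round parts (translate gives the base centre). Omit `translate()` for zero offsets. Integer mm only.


translate([172, 172, 0]) cylinder(h = 21, r = 172);
translate([172, 172, 21]) cylinder(h = 189, r = 55);
translate([172, 172, 210]) cylinder(h = 21, r = 172);


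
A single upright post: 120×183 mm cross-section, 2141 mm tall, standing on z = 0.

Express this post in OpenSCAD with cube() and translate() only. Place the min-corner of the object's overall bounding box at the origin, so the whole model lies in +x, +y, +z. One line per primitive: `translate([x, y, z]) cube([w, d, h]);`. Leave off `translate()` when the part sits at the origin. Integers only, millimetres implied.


cube([120, 183, 2141]);


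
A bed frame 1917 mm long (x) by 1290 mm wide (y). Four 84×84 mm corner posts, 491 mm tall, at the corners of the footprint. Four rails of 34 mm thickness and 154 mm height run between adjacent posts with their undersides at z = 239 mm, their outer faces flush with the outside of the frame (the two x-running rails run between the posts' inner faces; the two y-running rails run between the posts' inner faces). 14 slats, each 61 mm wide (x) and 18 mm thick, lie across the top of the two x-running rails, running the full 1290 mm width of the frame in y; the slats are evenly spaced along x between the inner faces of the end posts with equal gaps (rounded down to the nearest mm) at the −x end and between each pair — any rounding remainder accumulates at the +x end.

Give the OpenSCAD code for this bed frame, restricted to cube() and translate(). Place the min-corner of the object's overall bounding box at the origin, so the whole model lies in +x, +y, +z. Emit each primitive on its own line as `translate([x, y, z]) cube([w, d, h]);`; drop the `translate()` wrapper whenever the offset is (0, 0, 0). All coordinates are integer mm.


// slat z = rail_z + rail_h = 239 + 154 = 393
// slat gap = ⌊(1749 − 14·61) / 15⌋ = 59
cube([84, 84, 491]);
translate([0, 1206, 0]) cube([84, 84, 491]);
translate([1833, 0, 0]) cube([84, 84, 491]);
translate([1833, 1206, 0]) cube([84, 84, 491]);
translate([84, 0, 239]) cube([1749, 34, 154]);
translate([84, 1256, 239]) cube([1749, 34, 154]);
translate([0, 84, 239]) cube([34, 1122, 154]);
translate([1883, 84, 239]) cube([34, 1122, 154]);
translate([143, 0, 393]) cube([61, 1290, 18]);
translate([263, 0, 393]) cube([61, 1290, 18]);
translate([383, 0, 393]) cube([61, 1290, 18]);
translate([503, 0, 393]) cube([61, 1290, 18]);
translate([623, 0, 393]) cube([61, 1290, 18]);
translate([743, 0, 393]) cube([61, 1290, 18]);
translate([863, 0, 393]) cube([61, 1290, 18]);
translate([983, 0, 393]) cube([61, 1290, 18]);
translate([1103, 0, 393]) cube([61, 1290, 18]);
translate([1223, 0, 393]) cube([61, 1290, 18]);
translate([1343, 0, 393]) cube([61, 1290, 18]);
translate([1463, 0, 393]) cube([61, 1290, 18]);
translate([1583, 0, 393]) cube([61, 1290, 18]);
translate([1703, 0, 393]) cube([61, 1290, 18]);


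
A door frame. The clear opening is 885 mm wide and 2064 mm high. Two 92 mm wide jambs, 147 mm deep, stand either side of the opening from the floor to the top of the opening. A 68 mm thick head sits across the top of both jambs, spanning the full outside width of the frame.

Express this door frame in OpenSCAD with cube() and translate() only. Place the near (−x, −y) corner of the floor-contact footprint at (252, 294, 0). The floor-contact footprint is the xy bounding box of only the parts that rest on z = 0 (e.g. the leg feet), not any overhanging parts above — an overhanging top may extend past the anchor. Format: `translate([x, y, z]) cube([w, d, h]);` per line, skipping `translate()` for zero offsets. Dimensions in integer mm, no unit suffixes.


translate([252, 294, 0]) cube([92, 147, 2064]);
translate([1229, 294, 0]) cube([92, 147, 2064]);
translate([252, 294, 2064]) cube([1069, 147, 68]);


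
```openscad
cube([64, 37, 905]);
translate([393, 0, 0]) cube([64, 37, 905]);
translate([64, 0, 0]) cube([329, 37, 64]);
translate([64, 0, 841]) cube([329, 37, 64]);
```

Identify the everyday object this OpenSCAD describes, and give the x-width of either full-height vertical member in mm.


A picture frame. The border width is 64 mm.

Four thin pieces enclosing a rectangular opening — a picture frame. The two full-height stiles are 905 mm tall; the top rail sits at z = 841 and is 64 mm tall, so the border above the opening is 905 − 841 = 64 mm, matching the stile x-width.


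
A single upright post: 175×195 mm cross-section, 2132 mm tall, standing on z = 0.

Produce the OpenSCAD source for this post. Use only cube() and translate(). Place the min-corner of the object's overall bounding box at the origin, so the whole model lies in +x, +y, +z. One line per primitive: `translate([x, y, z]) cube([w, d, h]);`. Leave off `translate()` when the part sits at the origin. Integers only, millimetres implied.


cube([175, 195, 2132]);


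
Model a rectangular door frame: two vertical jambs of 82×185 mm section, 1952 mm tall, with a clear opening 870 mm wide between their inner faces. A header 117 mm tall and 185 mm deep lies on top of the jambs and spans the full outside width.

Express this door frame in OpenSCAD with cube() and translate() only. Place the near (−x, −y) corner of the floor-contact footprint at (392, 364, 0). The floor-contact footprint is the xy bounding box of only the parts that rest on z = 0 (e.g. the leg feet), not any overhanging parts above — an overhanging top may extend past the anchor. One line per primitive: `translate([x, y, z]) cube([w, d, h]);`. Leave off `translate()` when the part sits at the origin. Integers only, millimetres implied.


translate([392, 364, 0]) cube([82, 185, 1952]);
translate([1344, 364, 0]) cube([82, 185, 1952]);
translate([392, 364, 1952]) cube([1034, 185, 117]);


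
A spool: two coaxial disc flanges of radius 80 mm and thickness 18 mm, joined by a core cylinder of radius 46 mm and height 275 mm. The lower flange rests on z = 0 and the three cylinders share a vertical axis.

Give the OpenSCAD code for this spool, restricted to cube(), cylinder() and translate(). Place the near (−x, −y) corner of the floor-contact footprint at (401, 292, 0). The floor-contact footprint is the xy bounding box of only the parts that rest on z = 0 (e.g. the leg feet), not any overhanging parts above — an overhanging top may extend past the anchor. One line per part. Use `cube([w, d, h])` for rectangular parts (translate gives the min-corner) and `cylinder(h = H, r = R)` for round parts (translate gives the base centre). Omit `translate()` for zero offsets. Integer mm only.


translate([481, 372, 0]) cylinder(h = 18, r = 80);
translate([481, 372, 18]) cylinder(h = 275, r = 46);
translate([481, 372, 293]) cylinder(h = 18, r = 80);


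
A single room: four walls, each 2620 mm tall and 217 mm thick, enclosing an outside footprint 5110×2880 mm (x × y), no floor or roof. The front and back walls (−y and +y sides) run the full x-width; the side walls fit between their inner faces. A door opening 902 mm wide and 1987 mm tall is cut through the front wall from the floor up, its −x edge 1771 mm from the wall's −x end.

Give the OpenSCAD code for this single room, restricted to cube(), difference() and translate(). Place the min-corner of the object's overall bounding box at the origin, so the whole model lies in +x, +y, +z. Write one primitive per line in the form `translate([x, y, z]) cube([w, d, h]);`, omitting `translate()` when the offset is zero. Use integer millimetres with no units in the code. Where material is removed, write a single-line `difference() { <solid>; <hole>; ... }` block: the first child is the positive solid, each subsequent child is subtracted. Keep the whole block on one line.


difference() { cube([5110, 217, 2620]); translate([1771, 0, 0]) cube([902, 217, 1987]); }
translate([0, 2663, 0]) cube([5110, 217, 2620]);
translate([0, 217, 0]) cube([217, 2446, 2620]);
translate([4893, 217, 0]) cube([217, 2446, 2620]);


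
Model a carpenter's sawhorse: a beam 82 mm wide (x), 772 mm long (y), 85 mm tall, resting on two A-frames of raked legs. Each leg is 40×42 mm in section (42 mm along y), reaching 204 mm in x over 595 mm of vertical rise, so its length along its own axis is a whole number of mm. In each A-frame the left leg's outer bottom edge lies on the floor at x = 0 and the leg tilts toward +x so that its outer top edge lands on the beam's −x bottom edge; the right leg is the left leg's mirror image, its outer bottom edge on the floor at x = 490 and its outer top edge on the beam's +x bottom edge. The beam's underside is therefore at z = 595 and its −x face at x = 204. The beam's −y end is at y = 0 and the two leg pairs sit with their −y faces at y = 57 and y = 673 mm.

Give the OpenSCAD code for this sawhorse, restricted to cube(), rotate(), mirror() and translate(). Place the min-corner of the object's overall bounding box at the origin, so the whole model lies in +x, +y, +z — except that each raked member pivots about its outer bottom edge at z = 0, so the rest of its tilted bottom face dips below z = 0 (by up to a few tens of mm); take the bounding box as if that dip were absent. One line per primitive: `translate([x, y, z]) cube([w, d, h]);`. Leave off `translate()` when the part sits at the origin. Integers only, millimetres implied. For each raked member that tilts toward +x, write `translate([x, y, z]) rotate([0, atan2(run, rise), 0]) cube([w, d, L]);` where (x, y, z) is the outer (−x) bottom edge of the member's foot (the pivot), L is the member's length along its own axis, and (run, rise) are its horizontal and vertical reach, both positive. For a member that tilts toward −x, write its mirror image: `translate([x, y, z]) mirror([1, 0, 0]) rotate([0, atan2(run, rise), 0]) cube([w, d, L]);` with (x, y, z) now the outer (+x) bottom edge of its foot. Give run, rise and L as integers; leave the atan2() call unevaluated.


// leg length = √(204² + 595²) = 629
// right-leg outer foot x = 2·204 + 82 = 490
// beam min-corner = (204, 0, 595)
translate([204, 0, 595]) cube([82, 772, 85]);
translate([0, 57, 0]) rotate([0, atan2(204, 595), 0]) cube([40, 42, 629]);
translate([490, 57, 0]) mirror([1, 0, 0]) rotate([0, atan2(204, 595), 0]) cube([40, 42, 629]);
translate([0, 673, 0]) rotate([0, atan2(204, 595), 0]) cube([40, 42, 629]);
translate([490, 673, 0]) mirror([1, 0, 0]) rotate([0, atan2(204, 595), 0]) cube([40, 42, 629]);


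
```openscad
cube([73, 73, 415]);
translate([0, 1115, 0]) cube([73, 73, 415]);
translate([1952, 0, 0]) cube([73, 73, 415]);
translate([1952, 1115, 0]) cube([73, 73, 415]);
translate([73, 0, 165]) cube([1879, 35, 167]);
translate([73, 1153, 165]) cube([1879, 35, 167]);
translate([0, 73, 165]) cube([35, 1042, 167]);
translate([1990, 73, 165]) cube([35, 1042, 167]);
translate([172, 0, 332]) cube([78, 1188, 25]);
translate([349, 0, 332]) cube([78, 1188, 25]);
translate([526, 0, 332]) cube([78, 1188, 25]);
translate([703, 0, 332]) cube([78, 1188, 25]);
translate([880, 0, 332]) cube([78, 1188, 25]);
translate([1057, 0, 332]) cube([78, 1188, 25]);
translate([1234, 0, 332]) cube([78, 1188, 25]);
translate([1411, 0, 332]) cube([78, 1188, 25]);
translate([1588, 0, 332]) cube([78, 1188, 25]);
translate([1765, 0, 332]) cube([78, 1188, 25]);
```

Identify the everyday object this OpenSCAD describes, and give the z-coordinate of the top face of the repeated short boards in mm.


A bed frame. The slat-top height is 357 mm.

Four posts, four rails, and a row of slats — a bed frame. Slats sit on the rails at z = 165 + 167 = 332; with slat thickness 25, the top is 357 mm.


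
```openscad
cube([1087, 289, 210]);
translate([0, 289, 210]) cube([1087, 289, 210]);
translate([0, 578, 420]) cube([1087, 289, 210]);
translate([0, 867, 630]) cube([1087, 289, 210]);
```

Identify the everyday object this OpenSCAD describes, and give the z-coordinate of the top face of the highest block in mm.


A staircase. The total rise is 840 mm.

4 identical blocks, each offset up and back from the previous — a staircase. Each step is 210 mm tall and there are 4 of them, so the total rise is 4 × 210 = 840 mm.


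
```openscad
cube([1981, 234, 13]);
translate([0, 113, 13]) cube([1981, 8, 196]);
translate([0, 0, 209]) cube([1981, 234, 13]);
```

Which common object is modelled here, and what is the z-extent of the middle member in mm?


An I-beam. The web height is 196 mm.

Two wide flanges with a thin centred web — an I-beam. Overall 222 mm minus two 13 mm flanges gives a web of 222 − 2·13 = 196 mm.


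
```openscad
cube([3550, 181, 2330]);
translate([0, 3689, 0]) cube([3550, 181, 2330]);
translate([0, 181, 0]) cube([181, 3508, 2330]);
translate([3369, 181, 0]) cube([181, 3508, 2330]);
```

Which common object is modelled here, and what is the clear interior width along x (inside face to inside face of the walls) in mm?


A house (or room) frame. The interior width is 3188 mm.

Four 2330 mm walls enclosing a rectangle with no floor or roof — a room or house frame. Outside width is 3550 mm and wall thickness is 181 mm, so the interior width is 3550 − 2 × 181 = 3188 mm.


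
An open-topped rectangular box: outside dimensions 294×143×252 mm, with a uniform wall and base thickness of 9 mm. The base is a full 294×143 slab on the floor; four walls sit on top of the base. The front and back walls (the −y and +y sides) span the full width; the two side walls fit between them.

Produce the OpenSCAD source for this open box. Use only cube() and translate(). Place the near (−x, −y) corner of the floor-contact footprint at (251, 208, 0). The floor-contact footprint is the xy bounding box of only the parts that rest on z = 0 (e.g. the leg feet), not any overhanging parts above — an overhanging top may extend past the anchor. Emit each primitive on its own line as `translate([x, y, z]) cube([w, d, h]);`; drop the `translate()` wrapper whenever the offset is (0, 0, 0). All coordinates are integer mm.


translate([251, 208, 0]) cube([294, 143, 9]);
translate([251, 208, 9]) cube([294, 9, 243]);
translate([251, 342, 9]) cube([294, 9, 243]);
translate([251, 217, 9]) cube([9, 125, 243]);
translate([536, 217, 9]) cube([9, 125, 243]);


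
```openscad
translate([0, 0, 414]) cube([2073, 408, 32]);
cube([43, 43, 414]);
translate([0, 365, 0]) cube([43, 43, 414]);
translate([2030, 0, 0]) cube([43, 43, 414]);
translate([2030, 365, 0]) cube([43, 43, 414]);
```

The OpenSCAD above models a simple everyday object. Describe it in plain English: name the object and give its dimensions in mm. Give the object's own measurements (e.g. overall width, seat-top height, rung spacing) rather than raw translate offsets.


A long wooden bench with a 2073 mm (x) × 408 mm (y) seat, 32 mm thick, its top surface 446 mm above the floor. Four 43 mm square legs at the seat corners, flush with the edges, run from z = 0 to the seat underside.


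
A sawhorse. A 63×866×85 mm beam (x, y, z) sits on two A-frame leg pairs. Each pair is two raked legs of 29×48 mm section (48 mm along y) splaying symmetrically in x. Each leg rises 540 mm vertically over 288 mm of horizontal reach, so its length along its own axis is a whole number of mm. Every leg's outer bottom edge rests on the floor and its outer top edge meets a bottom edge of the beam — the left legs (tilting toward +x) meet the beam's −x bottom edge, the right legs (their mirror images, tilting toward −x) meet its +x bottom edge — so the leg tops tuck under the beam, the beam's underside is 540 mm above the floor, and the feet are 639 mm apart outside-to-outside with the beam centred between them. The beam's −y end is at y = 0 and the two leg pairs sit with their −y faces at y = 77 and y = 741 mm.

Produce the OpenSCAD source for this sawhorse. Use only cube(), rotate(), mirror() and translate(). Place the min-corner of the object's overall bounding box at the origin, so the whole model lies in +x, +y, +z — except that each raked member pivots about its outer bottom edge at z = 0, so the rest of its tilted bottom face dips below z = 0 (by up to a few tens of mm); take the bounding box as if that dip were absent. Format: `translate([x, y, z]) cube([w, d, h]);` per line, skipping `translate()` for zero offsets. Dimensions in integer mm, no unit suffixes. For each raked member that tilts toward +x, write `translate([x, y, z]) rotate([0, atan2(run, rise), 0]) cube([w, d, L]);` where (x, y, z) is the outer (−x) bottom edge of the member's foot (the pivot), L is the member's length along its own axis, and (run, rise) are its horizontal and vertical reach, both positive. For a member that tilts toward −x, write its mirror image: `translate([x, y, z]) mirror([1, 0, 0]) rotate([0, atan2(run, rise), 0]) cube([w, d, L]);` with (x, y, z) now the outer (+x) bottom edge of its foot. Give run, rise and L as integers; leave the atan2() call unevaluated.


translate([288, 0, 540]) cube([63, 866, 85]);
translate([0, 77, 0]) rotate([0, atan2(288, 540), 0]) cube([29, 48, 612]);
translate([639, 77, 0]) mirror([1, 0, 0]) rotate([0, atan2(288, 540), 0]) cube([29, 48, 612]);
translate([0, 741, 0]) rotate([0, atan2(288, 540), 0]) cube([29, 48, 612]);
translate([639, 741, 0]) mirror([1, 0, 0]) rotate([0, atan2(288, 540), 0]) cube([29, 48, 612]);


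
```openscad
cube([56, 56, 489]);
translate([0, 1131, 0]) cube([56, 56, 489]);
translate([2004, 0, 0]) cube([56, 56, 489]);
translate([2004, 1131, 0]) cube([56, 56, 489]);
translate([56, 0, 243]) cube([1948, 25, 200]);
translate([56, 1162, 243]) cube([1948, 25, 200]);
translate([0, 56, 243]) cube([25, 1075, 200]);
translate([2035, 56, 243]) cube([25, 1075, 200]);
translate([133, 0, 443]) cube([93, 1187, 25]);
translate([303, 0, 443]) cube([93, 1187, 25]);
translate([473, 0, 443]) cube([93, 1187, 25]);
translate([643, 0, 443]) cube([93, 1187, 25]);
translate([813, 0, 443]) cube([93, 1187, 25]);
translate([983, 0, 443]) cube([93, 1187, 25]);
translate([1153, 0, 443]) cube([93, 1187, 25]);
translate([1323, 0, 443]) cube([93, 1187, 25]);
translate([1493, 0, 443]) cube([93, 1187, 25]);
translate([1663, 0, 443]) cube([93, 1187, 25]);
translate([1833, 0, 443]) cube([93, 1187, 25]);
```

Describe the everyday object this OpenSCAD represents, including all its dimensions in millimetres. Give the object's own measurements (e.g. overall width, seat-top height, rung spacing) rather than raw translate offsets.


A bed frame 2060 mm long (x) by 1187 mm wide (y). Four 56×56 mm corner posts, 489 mm tall, at the corners of the footprint. Four rails of 25 mm thickness and 200 mm height run between adjacent posts with their undersides at z = 243 mm, their outer faces flush with the outside of the frame (the two x-running rails run between the posts' inner faces; the two y-running rails run between the posts' inner faces). 11 slats, each 93 mm wide (x) and 25 mm thick, lie across the top of the two x-running rails, running the full 1187 mm width of the frame in y; along x they sit between the end posts with a 77 mm gap after the −x posts and between neighbouring slats, leaving 78 mm before the +x posts.


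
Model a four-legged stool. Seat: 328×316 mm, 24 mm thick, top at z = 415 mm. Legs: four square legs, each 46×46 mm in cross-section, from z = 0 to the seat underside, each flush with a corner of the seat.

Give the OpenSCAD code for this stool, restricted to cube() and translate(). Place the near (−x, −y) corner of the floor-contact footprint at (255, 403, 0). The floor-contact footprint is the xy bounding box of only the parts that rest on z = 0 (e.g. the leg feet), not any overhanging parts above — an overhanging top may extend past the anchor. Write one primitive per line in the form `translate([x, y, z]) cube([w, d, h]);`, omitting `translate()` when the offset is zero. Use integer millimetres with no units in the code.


translate([255, 403, 391]) cube([328, 316, 24]);
translate([255, 403, 0]) cube([46, 46, 391]);
translate([537, 403, 0]) cube([46, 46, 391]);
translate([255, 673, 0]) cube([46, 46, 391]);
translate([537, 673, 0]) cube([46, 46, 391]);


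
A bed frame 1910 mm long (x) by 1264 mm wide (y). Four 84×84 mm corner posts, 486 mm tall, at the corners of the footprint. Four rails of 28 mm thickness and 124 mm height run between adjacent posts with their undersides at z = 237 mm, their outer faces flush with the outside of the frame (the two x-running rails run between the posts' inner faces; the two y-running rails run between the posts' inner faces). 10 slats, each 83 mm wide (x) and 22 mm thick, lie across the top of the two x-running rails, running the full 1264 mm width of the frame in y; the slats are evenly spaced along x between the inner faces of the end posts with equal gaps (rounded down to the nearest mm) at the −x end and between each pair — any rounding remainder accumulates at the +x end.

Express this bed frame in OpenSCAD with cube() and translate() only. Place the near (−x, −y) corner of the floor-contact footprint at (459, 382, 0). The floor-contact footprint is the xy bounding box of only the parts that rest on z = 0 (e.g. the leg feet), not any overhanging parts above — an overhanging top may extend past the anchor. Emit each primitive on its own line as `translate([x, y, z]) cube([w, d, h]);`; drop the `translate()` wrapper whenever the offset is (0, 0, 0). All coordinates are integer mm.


translate([459, 382, 0]) cube([84, 84, 486]);
translate([459, 1562, 0]) cube([84, 84, 486]);
translate([2285, 382, 0]) cube([84, 84, 486]);
translate([2285, 1562, 0]) cube([84, 84, 486]);
translate([543, 382, 237]) cube([1742, 28, 124]);
translate([543, 1618, 237]) cube([1742, 28, 124]);
translate([459, 466, 237]) cube([28, 1096, 124]);
translate([2341, 466, 237]) cube([28, 1096, 124]);
translate([625, 382, 361]) cube([83, 1264, 22]);
translate([790, 382, 361]) cube([83, 1264, 22]);
translate([955, 382, 361]) cube([83, 1264, 22]);
translate([1120, 382, 361]) cube([83, 1264, 22]);
translate([1285, 382, 361]) cube([83, 1264, 22]);
translate([1450, 382, 361]) cube([83, 1264, 22]);
translate([1615, 382, 361]) cube([83, 1264, 22]);
translate([1780, 382, 361]) cube([83, 1264, 22]);
translate([1945, 382, 361]) cube([83, 1264, 22]);
translate([2110, 382, 361]) cube([83, 1264, 22]);


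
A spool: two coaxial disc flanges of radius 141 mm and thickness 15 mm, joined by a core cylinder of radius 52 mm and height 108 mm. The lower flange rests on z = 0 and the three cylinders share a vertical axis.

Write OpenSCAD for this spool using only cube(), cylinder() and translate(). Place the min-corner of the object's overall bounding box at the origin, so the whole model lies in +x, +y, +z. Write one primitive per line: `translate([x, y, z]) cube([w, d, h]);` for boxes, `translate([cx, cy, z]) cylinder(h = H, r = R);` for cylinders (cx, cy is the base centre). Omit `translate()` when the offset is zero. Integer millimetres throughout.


translate([141, 141, 0]) cylinder(h = 15, r = 141);
translate([141, 141, 15]) cylinder(h = 108, r = 52);
translate([141, 141, 123]) cylinder(h = 15, r = 141);


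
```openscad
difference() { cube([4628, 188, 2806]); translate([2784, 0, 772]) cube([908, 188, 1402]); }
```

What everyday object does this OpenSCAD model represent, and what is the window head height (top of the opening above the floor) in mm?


A wall with a window opening. The window head height is 2174 mm.

A wall with a rectangular opening subtracted — a window. Sill at z = 772, opening 1402 mm tall, so the head is at 772 + 1402 = 2174 mm.


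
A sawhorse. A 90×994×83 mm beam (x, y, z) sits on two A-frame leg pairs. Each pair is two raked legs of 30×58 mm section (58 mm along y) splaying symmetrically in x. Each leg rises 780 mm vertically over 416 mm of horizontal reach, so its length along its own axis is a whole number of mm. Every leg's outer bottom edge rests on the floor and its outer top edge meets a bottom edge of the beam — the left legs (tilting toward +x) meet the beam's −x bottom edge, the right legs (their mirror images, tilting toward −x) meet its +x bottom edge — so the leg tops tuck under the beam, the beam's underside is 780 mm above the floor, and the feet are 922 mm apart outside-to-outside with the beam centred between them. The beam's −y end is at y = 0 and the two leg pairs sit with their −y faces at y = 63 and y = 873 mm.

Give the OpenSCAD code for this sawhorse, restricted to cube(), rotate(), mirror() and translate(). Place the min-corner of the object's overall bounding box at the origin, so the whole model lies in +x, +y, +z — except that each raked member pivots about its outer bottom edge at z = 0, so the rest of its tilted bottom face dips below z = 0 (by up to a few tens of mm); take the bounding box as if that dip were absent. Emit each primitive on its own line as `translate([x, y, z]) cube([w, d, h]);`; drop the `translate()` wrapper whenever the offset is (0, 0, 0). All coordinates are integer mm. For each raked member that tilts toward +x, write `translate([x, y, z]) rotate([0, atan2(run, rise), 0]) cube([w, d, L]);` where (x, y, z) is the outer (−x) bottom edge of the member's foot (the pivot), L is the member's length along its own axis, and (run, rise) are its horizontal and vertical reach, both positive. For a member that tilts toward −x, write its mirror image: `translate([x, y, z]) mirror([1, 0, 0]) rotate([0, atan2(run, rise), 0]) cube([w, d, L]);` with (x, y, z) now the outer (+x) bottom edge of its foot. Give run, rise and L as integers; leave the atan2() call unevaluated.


// leg length = √(416² + 780²) = 884
// right-leg outer foot x = 2·416 + 90 = 922
// beam min-corner = (416, 0, 780)
translate([416, 0, 780]) cube([90, 994, 83]);
translate([0, 63, 0]) rotate([0, atan2(416, 780), 0]) cube([30, 58, 884]);
translate([922, 63, 0]) mirror([1, 0, 0]) rotate([0, atan2(416, 780), 0]) cube([30, 58, 884]);
translate([0, 873, 0]) rotate([0, atan2(416, 780), 0]) cube([30, 58, 884]);
translate([922, 873, 0]) mirror([1, 0, 0]) rotate([0, atan2(416, 780), 0]) cube([30, 58, 884]);


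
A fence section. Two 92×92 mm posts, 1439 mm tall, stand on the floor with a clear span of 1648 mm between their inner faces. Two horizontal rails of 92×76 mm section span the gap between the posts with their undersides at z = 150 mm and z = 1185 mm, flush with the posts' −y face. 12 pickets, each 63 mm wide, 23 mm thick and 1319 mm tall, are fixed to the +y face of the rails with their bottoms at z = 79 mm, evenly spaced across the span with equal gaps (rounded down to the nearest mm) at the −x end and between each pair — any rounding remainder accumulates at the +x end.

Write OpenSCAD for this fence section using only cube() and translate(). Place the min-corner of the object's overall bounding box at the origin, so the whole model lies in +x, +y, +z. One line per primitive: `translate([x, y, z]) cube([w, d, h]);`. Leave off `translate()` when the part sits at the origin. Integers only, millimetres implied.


cube([92, 92, 1439]);
translate([1740, 0, 0]) cube([92, 92, 1439]);
translate([92, 0, 150]) cube([1648, 92, 76]);
translate([92, 0, 1185]) cube([1648, 92, 76]);
translate([160, 92, 79]) cube([63, 23, 1319]);
translate([291, 92, 79]) cube([63, 23, 1319]);
translate([422, 92, 79]) cube([63, 23, 1319]);
translate([553, 92, 79]) cube([63, 23, 1319]);
translate([684, 92, 79]) cube([63, 23, 1319]);
translate([815, 92, 79]) cube([63, 23, 1319]);
translate([946, 92, 79]) cube([63, 23, 1319]);
translate([1077, 92, 79]) cube([63, 23, 1319]);
translate([1208, 92, 79]) cube([63, 23, 1319]);
translate([1339, 92, 79]) cube([63, 23, 1319]);
translate([1470, 92, 79]) cube([63, 23, 1319]);
translate([1601, 92, 79]) cube([63, 23, 1319]);


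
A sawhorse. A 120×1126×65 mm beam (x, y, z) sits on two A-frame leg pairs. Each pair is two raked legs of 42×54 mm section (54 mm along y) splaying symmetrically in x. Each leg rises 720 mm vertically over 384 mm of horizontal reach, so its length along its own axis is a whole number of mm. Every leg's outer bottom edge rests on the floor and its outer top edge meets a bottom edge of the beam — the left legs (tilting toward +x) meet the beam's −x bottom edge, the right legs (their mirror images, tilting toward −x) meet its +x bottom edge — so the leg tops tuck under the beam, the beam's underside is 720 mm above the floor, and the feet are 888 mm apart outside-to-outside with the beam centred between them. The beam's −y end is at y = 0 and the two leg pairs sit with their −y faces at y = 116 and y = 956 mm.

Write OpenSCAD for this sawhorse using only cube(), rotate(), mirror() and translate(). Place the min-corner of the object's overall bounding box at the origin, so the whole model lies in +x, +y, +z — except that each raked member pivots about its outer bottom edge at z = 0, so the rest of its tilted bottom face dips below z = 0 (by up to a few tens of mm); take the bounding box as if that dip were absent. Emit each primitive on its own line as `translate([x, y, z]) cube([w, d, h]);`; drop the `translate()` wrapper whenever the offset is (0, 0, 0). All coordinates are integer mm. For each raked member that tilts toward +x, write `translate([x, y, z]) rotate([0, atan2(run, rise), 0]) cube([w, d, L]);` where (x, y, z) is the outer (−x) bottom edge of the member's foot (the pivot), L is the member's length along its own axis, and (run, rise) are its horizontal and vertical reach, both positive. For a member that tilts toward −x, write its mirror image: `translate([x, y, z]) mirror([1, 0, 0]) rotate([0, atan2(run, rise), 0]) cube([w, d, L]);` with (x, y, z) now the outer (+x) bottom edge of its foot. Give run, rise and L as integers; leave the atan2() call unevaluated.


translate([384, 0, 720]) cube([120, 1126, 65]);
translate([0, 116, 0]) rotate([0, atan2(384, 720), 0]) cube([42, 54, 816]);
translate([888, 116, 0]) mirror([1, 0, 0]) rotate([0, atan2(384, 720), 0]) cube([42, 54, 816]);
translate([0, 956, 0]) rotate([0, atan2(384, 720), 0]) cube([42, 54, 816]);
translate([888, 956, 0]) mirror([1, 0, 0]) rotate([0, atan2(384, 720), 0]) cube([42, 54, 816]);


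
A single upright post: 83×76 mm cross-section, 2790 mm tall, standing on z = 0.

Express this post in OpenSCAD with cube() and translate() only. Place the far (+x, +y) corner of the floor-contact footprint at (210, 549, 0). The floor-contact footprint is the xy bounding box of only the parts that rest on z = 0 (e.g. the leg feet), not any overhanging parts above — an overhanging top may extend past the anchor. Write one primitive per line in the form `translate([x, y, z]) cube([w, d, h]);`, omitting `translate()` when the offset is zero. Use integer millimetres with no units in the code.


translate([127, 473, 0]) cube([83, 76, 2790]);


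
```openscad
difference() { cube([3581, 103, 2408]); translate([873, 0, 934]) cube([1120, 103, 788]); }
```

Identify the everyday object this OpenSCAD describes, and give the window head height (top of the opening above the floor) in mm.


A wall with a window opening. The window head height is 1722 mm.

A wall with a rectangular opening subtracted — a window. Sill at z = 934, opening 788 mm tall, so the head is at 934 + 788 = 1722 mm.


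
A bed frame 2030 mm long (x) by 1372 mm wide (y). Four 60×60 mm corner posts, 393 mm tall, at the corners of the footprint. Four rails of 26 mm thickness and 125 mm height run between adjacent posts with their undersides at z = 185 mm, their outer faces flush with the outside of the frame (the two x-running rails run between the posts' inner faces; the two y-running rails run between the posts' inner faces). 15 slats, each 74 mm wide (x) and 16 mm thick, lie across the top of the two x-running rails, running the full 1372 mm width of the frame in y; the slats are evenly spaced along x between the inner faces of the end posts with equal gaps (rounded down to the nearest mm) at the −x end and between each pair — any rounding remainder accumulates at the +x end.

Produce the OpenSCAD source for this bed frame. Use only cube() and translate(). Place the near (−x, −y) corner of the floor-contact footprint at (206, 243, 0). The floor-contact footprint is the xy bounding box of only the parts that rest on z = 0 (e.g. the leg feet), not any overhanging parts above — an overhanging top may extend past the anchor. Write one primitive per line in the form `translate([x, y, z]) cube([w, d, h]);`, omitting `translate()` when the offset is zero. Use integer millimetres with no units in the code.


// slat z = rail_z + rail_h = 185 + 125 = 310
// slat gap = ⌊(1910 − 15·74) / 16⌋ = 50
translate([206, 243, 0]) cube([60, 60, 393]);
translate([206, 1555, 0]) cube([60, 60, 393]);
translate([2176, 243, 0]) cube([60, 60, 393]);
translate([2176, 1555, 0]) cube([60, 60, 393]);
translate([266, 243, 185]) cube([1910, 26, 125]);
translate([266, 1589, 185]) cube([1910, 26, 125]);
translate([206, 303, 185]) cube([26, 1252, 125]);
translate([2210, 303, 185]) cube([26, 1252, 125]);
translate([316, 243, 310]) cube([74, 1372, 16]);
translate([440, 243, 310]) cube([74, 1372, 16]);
translate([564, 243, 310]) cube([74, 1372, 16]);
translate([688, 243, 310]) cube([74, 1372, 16]);
translate([812, 243, 310]) cube([74, 1372, 16]);
translate([936, 243, 310]) cube([74, 1372, 16]);
translate([1060, 243, 310]) cube([74, 1372, 16]);
translate([1184, 243, 310]) cube([74, 1372, 16]);
translate([1308, 243, 310]) cube([74, 1372, 16]);
translate([1432, 243, 310]) cube([74, 1372, 16]);
translate([1556, 243, 310]) cube([74, 1372, 16]);
translate([1680, 243, 310]) cube([74, 1372, 16]);
translate([1804, 243, 310]) cube([74, 1372, 16]);
translate([1928, 243, 310]) cube([74, 1372, 16]);
translate([2052, 243, 310]) cube([74, 1372, 16]);


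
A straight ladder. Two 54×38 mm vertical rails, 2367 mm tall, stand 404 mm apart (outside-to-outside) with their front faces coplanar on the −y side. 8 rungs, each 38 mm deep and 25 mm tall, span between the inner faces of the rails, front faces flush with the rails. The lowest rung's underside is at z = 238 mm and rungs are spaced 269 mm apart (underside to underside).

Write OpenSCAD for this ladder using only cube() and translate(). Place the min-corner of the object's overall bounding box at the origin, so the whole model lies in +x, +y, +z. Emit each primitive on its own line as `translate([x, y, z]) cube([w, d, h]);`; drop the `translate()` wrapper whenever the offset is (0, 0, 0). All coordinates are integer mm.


cube([54, 38, 2367]);
translate([350, 0, 0]) cube([54, 38, 2367]);
translate([54, 0, 238]) cube([296, 38, 25]);
translate([54, 0, 507]) cube([296, 38, 25]);
translate([54, 0, 776]) cube([296, 38, 25]);
translate([54, 0, 1045]) cube([296, 38, 25]);
translate([54, 0, 1314]) cube([296, 38, 25]);
translate([54, 0, 1583]) cube([296, 38, 25]);
translate([54, 0, 1852]) cube([296, 38, 25]);
translate([54, 0, 2121]) cube([296, 38, 25]);


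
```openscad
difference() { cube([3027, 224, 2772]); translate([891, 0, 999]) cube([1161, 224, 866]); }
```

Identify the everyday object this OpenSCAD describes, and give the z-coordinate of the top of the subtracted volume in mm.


A wall with a window opening. The window head height is 1865 mm.

A wall with a rectangular opening subtracted — a window. Sill at z = 999, opening 866 mm tall, so the head is at 999 + 866 = 1865 mm.


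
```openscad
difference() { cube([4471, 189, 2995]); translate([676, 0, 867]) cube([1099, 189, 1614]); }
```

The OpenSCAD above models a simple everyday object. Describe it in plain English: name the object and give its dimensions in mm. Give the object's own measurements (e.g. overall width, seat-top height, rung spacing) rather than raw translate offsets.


A wall 4471 mm long (x), 189 mm thick (y), 2995 mm tall, with a rectangular window opening cut through it. The opening is 1099 mm wide and 1614 mm tall; its sill is at z = 867 mm and its near (−x) edge is 676 mm from the wall's −x end. The opening passes through the full wall thickness.


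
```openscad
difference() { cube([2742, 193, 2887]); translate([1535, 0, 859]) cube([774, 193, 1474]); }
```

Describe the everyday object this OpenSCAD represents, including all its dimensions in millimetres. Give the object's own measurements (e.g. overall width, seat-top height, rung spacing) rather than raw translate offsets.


A wall 2742 mm long (x), 193 mm thick (y), 2887 mm tall, with a rectangular window opening cut through it. The opening is 774 mm wide and 1474 mm tall; its sill is at z = 859 mm and its near (−x) edge is 1535 mm from the wall's −x end. The opening passes through the full wall thickness.


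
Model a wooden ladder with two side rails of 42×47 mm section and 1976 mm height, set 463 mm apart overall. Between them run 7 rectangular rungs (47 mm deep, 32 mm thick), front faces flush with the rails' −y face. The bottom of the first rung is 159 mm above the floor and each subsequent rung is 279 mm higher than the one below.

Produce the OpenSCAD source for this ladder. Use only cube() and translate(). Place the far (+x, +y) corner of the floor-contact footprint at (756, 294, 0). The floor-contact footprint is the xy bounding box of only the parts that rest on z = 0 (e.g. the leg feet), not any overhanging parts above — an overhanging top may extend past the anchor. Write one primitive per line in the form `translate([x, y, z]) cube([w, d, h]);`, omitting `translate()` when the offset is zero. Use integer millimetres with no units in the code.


// rung span = 463 - 2*42 = 379
// rung[k] z = 159 + k*279
translate([293, 247, 0]) cube([42, 47, 1976]);
translate([714, 247, 0]) cube([42, 47, 1976]);
translate([335, 247, 159]) cube([379, 47, 32]);
translate([335, 247, 438]) cube([379, 47, 32]);
translate([335, 247, 717]) cube([379, 47, 32]);
translate([335, 247, 996]) cube([379, 47, 32]);
translate([335, 247, 1275]) cube([379, 47, 32]);
translate([335, 247, 1554]) cube([379, 47, 32]);
translate([335, 247, 1833]) cube([379, 47, 32]);


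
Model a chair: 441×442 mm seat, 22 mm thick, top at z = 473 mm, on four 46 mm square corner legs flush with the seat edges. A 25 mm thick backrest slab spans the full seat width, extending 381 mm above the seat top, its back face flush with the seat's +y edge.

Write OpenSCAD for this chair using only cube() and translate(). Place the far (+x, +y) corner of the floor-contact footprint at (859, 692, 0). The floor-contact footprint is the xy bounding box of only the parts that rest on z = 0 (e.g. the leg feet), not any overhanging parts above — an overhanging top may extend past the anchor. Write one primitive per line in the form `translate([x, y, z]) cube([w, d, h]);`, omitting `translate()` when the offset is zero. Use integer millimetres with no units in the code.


translate([418, 250, 451]) cube([441, 442, 22]);
translate([418, 250, 0]) cube([46, 46, 451]);
translate([813, 250, 0]) cube([46, 46, 451]);
translate([418, 646, 0]) cube([46, 46, 451]);
translate([813, 646, 0]) cube([46, 46, 451]);
translate([418, 667, 473]) cube([441, 25, 381]);


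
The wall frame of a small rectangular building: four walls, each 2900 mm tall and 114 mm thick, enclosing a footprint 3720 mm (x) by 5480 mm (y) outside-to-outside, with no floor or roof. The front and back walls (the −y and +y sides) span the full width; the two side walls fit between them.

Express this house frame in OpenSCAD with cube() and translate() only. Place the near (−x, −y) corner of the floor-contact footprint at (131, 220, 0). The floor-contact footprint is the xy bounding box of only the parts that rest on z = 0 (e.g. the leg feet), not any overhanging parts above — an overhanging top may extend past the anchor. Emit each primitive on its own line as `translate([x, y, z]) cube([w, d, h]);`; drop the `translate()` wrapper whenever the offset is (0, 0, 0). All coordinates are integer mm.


translate([131, 220, 0]) cube([3720, 114, 2900]);
translate([131, 5586, 0]) cube([3720, 114, 2900]);
translate([131, 334, 0]) cube([114, 5252, 2900]);
translate([3737, 334, 0]) cube([114, 5252, 2900]);
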